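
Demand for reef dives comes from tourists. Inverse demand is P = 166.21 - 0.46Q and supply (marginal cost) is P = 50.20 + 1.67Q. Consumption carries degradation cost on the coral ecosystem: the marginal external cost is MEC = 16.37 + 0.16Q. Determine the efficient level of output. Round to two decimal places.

Social marginal benefit = demand − MEC = 149.84 - 0.62Q.
Set SMB = MC: 149.84 - 0.62Q = 50.20 + 1.67Q → Q* = 43.5109.

Q* = 43.51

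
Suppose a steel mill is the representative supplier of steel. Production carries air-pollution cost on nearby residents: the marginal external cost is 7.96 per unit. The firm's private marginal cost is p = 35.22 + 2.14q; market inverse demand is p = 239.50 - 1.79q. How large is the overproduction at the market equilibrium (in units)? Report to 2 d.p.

2.03 units

Market equilibrium (private): 35.22 + 2.14q = 239.50 - 1.79q → q_m = 51.9796.
Social marginal cost = private MC + MEC = 43.18 + 2.14q.
Set SMC = demand: 43.18 + 2.14q = 239.50 - 1.79q → q* = 49.9542.
Gap = |51.9796 − 49.9542| = 2.0254.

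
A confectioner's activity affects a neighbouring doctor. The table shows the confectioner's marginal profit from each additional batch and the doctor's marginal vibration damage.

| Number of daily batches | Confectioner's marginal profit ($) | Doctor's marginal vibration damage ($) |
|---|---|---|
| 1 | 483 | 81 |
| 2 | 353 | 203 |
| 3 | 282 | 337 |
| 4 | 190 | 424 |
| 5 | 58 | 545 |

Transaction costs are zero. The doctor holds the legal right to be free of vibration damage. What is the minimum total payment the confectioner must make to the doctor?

$284

Efficient level: marginal profit ≥ marginal vibration damage through level 2, so k* = 2.
With the doctor holding the right, the confectioner must at least compensate total damage at k*: 81 + 203 = 284.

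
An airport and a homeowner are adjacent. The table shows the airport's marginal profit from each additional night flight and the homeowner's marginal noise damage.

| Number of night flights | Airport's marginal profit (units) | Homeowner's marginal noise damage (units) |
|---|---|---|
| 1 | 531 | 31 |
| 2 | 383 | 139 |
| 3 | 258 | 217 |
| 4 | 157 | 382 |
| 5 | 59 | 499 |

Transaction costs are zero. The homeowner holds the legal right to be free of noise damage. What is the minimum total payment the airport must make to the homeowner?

Efficient level: marginal profit ≥ marginal noise damage through level 3, so k* = 3.
With the homeowner holding the right, the airport must at least compensate total damage at k*: 31 + 139 + 217 = 387.

387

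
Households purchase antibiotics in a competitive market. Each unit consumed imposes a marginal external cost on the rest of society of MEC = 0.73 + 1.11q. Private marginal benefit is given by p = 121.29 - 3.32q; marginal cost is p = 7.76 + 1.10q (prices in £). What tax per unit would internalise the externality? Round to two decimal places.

tax = £23.37 per unit

Social marginal benefit = demand − MEC = 120.56 - 4.43q.
Set SMB = MC: 120.56 - 4.43q = 7.76 + 1.10q → q* = 20.3978.
The Pigouvian tax equals MEC at q*: 0.73 + 1.11×20.3978 = 23.3716.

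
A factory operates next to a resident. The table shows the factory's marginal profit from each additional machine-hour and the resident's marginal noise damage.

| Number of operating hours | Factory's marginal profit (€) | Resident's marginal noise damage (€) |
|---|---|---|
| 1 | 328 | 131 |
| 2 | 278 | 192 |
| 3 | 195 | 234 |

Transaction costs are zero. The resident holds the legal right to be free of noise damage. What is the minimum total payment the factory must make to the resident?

€323

Efficient level: marginal profit ≥ marginal noise damage through level 2, so k* = 2.
With the resident holding the right, the factory must at least compensate total damage at k*: 131 + 192 = 323.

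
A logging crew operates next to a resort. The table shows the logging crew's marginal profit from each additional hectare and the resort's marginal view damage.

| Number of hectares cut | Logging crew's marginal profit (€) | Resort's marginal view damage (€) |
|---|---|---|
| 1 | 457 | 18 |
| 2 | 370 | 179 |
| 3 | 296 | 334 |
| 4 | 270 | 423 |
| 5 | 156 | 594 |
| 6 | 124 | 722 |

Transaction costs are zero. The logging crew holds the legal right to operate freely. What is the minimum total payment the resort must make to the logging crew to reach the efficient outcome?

€846

Left alone the logging crew would choose level 6 (marginal profit stays positive).
Efficient level: k* = 2 (marginal profit ≥ marginal view damage through 2).
The resort must at least cover the logging crew's forgone profit from cutting 6→2: 296 + 270 + 156 + 124 = 846.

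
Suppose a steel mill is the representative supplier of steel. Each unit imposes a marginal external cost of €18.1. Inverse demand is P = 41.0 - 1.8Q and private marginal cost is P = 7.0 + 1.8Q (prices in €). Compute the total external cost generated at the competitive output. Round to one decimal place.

€170.9

Market equilibrium (private): 7.0 + 1.8Q = 41.0 - 1.8Q → Q_m = 9.4444.
Total external cost = MEC × Q_m = 18.1 × 9.4444 = 170.9436.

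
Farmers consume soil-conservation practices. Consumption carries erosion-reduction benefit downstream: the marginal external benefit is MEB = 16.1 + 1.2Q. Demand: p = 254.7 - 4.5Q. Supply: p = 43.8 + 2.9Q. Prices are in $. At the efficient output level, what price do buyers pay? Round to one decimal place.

Social marginal benefit = demand + MEB = 270.8 - 3.3Q.
Set SMB = MC: 270.8 - 3.3Q = 43.8 + 2.9Q → Q* = 36.6129.
Consumer price on the demand curve at Q*: 254.7 − 4.5×36.6129 = 89.9420.

P = $89.9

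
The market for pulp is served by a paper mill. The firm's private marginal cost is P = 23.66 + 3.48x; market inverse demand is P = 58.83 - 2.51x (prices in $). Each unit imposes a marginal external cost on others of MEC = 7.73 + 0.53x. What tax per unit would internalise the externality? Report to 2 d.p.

Social marginal cost = private MC + MEC = 31.39 + 4.01x.
Set SMC = demand: 31.39 + 4.01x = 58.83 - 2.51x → x* = 4.2086.
The Pigouvian tax equals MEC at x*: 7.73 + 0.53×4.2086 = 9.9606.

tax = $9.96 per unit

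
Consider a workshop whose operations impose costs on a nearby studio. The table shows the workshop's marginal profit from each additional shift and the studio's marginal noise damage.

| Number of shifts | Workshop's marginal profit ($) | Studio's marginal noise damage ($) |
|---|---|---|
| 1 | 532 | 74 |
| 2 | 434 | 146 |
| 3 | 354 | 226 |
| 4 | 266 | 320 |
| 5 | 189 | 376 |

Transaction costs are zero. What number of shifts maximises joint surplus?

Bargaining reaches the level where marginal profit last exceeds marginal noise damage.
That holds through level 3 (354 ≥ 226) but not at 4 (266 < 320).

3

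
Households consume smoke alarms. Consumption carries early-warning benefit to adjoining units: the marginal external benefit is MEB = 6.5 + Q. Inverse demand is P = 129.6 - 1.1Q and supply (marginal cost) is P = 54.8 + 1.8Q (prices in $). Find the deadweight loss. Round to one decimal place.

Market equilibrium (private): 54.8 + 1.8Q = 129.6 - 1.1Q → Q_m = 25.7931.
Social marginal benefit = demand + MEB = 136.1 - 0.1Q.
Set SMB = MC: 136.1 - 0.1Q = 54.8 + 1.8Q → Q* = 42.7895.
The welfare-loss triangle has base |Q_m − Q*| and height MEB(Q_m) (the vertical gap between SMB and MC is zero at Q* and MEB at Q_m).
DWL = ½ × 16.9964 × 32.2931 = 274.4332.

DWL = $274.4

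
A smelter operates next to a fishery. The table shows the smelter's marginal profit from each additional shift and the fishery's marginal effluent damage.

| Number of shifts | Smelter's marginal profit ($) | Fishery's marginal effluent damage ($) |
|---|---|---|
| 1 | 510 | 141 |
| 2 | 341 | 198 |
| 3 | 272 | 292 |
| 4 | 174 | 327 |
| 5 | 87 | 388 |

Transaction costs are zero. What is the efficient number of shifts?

Bargaining reaches the level where marginal profit last exceeds marginal effluent damage.
That holds through level 2 (341 ≥ 198) but not at 3 (272 < 292).

2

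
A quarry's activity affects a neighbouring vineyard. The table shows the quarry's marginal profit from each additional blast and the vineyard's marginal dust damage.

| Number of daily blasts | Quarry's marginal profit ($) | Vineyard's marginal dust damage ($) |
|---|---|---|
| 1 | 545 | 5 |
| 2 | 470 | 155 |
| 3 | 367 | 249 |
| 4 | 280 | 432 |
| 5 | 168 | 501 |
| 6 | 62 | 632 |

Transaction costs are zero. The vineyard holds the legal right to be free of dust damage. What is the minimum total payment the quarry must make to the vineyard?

$409

Efficient level: marginal profit ≥ marginal dust damage through level 3, so k* = 3.
With the vineyard holding the right, the quarry must at least compensate total damage at k*: 5 + 155 + 249 = 409.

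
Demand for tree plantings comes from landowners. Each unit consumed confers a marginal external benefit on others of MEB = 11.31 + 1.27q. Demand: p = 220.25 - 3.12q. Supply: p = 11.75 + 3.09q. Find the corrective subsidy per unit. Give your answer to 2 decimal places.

subsidy = 67.82 per unit

Social marginal benefit = demand + MEB = 231.56 - 1.85q.
Set SMB = MC: 231.56 - 1.85q = 11.75 + 3.09q → q* = 44.4960.
The Pigouvian subsidy equals MEB at q*: 11.31 + 1.27×44.4960 = 67.8199.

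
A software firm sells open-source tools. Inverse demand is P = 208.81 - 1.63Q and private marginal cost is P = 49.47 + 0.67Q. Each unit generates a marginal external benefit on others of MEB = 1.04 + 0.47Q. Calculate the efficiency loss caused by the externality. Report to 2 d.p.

DWL = 308.47

Market equilibrium (private): 49.47 + 0.67Q = 208.81 - 1.63Q → Q_m = 69.2783.
Social marginal cost = private MC − MEB = 48.43 + 0.20Q.
Set SMC = demand: 48.43 + 0.20Q = 208.81 - 1.63Q → Q* = 87.6393.
Between Q* and Q_m the wedge demand − SMC runs linearly from 0 to MEB(Q_m), so the loss is a triangle.
DWL = ½ × 18.3610 × 33.6008 = 308.4721.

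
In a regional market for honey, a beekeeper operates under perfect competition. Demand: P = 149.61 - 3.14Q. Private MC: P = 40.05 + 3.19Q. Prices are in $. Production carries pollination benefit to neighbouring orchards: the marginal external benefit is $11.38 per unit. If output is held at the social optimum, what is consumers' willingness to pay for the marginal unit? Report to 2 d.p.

P = $89.62

Social marginal cost = private MC − MEB = 28.67 + 3.19Q.
Set SMC = demand: 28.67 + 3.19Q = 149.61 - 3.14Q → Q* = 19.1058.
Consumer price on the demand curve at Q*: 149.61 − 3.14×19.1058 = 89.6178.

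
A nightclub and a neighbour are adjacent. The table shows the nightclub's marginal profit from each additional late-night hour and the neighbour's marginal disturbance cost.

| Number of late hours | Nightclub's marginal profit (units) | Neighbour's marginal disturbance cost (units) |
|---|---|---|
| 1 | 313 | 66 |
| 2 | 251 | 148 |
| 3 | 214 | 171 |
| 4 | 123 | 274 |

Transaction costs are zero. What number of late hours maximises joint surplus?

Bargaining reaches the level where marginal profit last exceeds marginal disturbance cost.
That holds through level 3 (214 ≥ 171) but not at 4 (123 < 274).

3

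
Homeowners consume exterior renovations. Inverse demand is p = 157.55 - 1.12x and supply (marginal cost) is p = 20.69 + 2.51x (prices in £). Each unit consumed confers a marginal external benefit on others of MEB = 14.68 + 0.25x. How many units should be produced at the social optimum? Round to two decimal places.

Social marginal benefit = demand + MEB = 172.23 - 0.87x.
Set SMB = MC: 172.23 - 0.87x = 20.69 + 2.51x → x* = 44.8343.

x* = 44.83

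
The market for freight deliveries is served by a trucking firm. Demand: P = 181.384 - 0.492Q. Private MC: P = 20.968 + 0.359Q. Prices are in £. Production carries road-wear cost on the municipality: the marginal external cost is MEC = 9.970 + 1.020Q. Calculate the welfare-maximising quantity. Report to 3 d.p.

Q* = 80.409

Social marginal cost = private MC + MEC = 30.938 + 1.379Q.
Set SMC = demand: 30.938 + 1.379Q = 181.384 - 0.492Q → Q* = 80.4094.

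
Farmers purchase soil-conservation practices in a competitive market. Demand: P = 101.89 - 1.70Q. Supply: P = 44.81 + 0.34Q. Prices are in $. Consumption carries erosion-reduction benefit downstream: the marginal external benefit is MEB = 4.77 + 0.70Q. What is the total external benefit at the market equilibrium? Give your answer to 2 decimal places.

Market equilibrium (private): 44.81 + 0.34Q = 101.89 - 1.70Q → Q_m = 27.9804.
Total external benefit = ∫₀^{Q_m} (4.77 + 0.70Q) dQ = 4.77×27.9804 + ½×0.70×27.9804² = 407.4825.

$407.48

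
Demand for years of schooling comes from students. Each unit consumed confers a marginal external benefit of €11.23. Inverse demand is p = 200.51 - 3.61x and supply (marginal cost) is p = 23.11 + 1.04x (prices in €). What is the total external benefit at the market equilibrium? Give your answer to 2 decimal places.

Market equilibrium (private): 23.11 + 1.04x = 200.51 - 3.61x → x_m = 38.1505.
Total external benefit = MEB × x_m = 11.23 × 38.1505 = 428.4301.

€428.43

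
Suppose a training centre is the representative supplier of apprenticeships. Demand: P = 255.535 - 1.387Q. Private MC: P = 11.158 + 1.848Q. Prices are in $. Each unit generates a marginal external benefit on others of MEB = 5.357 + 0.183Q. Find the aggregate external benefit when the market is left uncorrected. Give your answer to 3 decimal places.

Market equilibrium (private): 11.158 + 1.848Q = 255.535 - 1.387Q → Q_m = 75.5416.
Total external benefit = ∫₀^{Q_m} (5.357 + 0.183Q) dQ = 5.357×75.5416 + ½×0.183×75.5416² = 926.8242.

$926.824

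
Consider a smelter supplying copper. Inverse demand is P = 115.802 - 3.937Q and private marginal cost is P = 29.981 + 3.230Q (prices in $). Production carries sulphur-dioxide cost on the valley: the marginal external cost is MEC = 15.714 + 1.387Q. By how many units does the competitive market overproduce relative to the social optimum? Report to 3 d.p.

3.779 units

Market equilibrium (private): 29.981 + 3.230Q = 115.802 - 3.937Q → Q_m = 11.9745.
Social marginal cost = private MC + MEC = 45.695 + 4.617Q.
Set SMC = demand: 45.695 + 4.617Q = 115.802 - 3.937Q → Q* = 8.1958.
Gap = |11.9745 − 8.1958| = 3.7787.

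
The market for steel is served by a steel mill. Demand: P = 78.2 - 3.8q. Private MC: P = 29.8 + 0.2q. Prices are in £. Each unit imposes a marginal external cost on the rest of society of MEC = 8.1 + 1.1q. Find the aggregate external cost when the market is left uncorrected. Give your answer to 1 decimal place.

£178.5

Market equilibrium (private): 29.8 + 0.2q = 78.2 - 3.8q → q_m = 12.1000.
Total external cost = ∫₀^{q_m} (8.1 + 1.1q) dq = 8.1×12.1000 + ½×1.1×12.1000² = 178.5355.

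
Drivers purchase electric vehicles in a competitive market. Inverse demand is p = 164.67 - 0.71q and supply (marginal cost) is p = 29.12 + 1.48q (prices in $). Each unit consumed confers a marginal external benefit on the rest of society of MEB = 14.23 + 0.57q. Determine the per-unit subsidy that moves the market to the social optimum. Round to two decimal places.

Social marginal benefit = demand + MEB = 178.90 - 0.14q.
Set SMB = MC: 178.90 - 0.14q = 29.12 + 1.48q → q* = 92.4568.
The Pigouvian subsidy equals MEB at q*: 14.23 + 0.57×92.4568 = 66.9304.

subsidy = $66.93 per unit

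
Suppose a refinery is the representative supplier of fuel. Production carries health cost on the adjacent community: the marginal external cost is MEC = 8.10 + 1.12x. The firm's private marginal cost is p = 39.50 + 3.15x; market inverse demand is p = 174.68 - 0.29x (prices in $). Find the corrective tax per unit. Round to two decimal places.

Social marginal cost = private MC + MEC = 47.60 + 4.27x.
Set SMC = demand: 47.60 + 4.27x = 174.68 - 0.29x → x* = 27.8684.
The Pigouvian tax equals MEC at x*: 8.10 + 1.12×27.8684 = 39.3126.

tax = $39.31 per unit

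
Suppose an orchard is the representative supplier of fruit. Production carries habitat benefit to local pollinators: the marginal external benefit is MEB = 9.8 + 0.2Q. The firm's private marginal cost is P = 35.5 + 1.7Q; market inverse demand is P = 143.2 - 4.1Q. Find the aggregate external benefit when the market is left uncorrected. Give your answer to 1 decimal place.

216.5

Market equilibrium (private): 35.5 + 1.7Q = 143.2 - 4.1Q → Q_m = 18.5690.
Total external benefit = ∫₀^{Q_m} (9.8 + 0.2Q) dQ = 9.8×18.5690 + ½×0.2×18.5690² = 216.4570.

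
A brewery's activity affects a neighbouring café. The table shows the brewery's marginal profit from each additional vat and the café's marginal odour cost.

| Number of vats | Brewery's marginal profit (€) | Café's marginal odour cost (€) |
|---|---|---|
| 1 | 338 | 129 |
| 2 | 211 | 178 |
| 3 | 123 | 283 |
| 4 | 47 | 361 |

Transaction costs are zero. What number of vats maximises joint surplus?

2

Bargaining reaches the level where marginal profit last exceeds marginal odour cost.
That holds through level 2 (211 ≥ 178) but not at 3 (123 < 283).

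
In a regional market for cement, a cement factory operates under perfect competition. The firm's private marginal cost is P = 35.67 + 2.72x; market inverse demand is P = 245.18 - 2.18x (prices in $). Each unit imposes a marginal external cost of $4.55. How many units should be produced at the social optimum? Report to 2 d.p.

Social marginal cost = private MC + MEC = 40.22 + 2.72x.
Set SMC = demand: 40.22 + 2.72x = 245.18 - 2.18x → x* = 41.8286.

x* = 41.83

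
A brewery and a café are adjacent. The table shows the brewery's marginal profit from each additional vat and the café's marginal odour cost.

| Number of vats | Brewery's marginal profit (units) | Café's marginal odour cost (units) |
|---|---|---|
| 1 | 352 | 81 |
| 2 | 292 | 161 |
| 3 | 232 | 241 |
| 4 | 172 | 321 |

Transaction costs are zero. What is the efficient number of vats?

Bargaining reaches the level where marginal profit last exceeds marginal odour cost.
That holds through level 2 (292 ≥ 161) but not at 3 (232 < 241).

2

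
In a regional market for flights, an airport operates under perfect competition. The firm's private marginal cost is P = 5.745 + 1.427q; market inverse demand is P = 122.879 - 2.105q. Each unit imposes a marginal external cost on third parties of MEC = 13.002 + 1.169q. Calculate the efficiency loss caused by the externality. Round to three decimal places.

Market equilibrium (private): 5.745 + 1.427q = 122.879 - 2.105q → q_m = 33.1636.
Social marginal cost = private MC + MEC = 18.747 + 2.596q.
Set SMC = demand: 18.747 + 2.596q = 122.879 - 2.105q → q* = 22.1510.
Between q* and q_m the wedge SMC − demand runs linearly from 0 to MEC(q_m), so the loss is a triangle.
DWL = ½ × 11.0126 × 51.7703 = 285.0628.

DWL = 285.063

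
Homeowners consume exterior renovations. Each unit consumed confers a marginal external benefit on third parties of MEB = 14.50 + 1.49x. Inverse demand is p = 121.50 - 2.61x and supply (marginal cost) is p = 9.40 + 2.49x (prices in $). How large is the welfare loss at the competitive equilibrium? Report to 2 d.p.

Market equilibrium (private): 9.40 + 2.49x = 121.50 - 2.61x → x_m = 21.9804.
Social marginal benefit = demand + MEB = 136.00 - 1.12x.
Set SMB = MC: 136.00 - 1.12x = 9.40 + 2.49x → x* = 35.0693.
The loss is the area between SMB and MC from x* to x_m; with linear curves that's a triangle of height MEB(x_m).
DWL = ½ × 13.0889 × 47.2508 = 309.2305.

DWL = $309.23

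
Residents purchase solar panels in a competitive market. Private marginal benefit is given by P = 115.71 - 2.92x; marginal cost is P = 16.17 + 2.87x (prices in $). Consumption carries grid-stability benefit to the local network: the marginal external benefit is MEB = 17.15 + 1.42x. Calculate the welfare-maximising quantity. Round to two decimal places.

Social marginal benefit = demand + MEB = 132.86 - 1.50x.
Set SMB = MC: 132.86 - 1.50x = 16.17 + 2.87x → x* = 26.7025.

x* = 26.70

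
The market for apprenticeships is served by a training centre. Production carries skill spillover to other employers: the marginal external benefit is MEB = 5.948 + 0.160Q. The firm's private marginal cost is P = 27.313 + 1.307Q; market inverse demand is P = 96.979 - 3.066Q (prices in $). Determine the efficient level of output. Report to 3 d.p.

Q* = 17.948

Social marginal cost = private MC − MEB = 21.365 + 1.147Q.
Set SMC = demand: 21.365 + 1.147Q = 96.979 - 3.066Q → Q* = 17.9478.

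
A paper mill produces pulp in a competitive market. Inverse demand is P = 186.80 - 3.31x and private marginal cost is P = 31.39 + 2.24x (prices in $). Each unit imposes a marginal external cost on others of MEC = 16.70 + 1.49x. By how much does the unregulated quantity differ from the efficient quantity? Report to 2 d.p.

8.30 units

Market equilibrium (private): 31.39 + 2.24x = 186.80 - 3.31x → x_m = 28.0018.
Social marginal cost = private MC + MEC = 48.09 + 3.73x.
Set SMC = demand: 48.09 + 3.73x = 186.80 - 3.31x → x* = 19.7031.
Gap = |28.0018 − 19.7031| = 8.2987.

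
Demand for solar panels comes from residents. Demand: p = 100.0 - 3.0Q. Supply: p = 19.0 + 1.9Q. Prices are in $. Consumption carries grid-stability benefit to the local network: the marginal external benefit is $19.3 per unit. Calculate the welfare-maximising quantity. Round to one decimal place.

Social marginal benefit = demand + MEB = 119.3 - 3.0Q.
Set SMB = MC: 119.3 - 3.0Q = 19.0 + 1.9Q → Q* = 20.4694.

Q* = 20.5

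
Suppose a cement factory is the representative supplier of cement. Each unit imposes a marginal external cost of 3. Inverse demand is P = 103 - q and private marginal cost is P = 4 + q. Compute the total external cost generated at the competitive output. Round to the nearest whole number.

149

Market equilibrium (private): 4 + q = 103 - q → q_m = 49.5000.
Total external cost = MEC × q_m = 3 × 49.5000 = 148.5000.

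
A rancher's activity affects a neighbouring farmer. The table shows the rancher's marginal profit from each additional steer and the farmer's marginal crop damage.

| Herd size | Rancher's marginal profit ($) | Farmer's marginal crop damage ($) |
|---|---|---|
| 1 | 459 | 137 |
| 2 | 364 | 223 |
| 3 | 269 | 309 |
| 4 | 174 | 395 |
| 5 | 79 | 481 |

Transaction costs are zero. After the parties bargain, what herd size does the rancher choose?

Bargaining reaches the level where marginal profit last exceeds marginal crop damage.
That holds through level 2 (364 ≥ 223) but not at 3 (269 < 309).

2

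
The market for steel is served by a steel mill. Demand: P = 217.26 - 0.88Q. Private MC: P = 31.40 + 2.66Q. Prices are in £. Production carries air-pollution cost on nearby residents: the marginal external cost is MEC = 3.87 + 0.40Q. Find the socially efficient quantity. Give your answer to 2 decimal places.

Q* = 46.19

Social marginal cost = private MC + MEC = 35.27 + 3.06Q.
Set SMC = demand: 35.27 + 3.06Q = 217.26 - 0.88Q → Q* = 46.1904.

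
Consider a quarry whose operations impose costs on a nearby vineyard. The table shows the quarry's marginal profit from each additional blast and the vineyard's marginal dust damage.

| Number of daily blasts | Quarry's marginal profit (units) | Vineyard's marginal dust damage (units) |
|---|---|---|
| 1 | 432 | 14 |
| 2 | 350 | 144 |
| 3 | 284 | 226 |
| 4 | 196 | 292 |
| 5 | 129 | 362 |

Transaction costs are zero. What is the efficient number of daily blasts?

3

Bargaining reaches the level where marginal profit last exceeds marginal dust damage.
That holds through level 3 (284 ≥ 226) but not at 4 (196 < 292).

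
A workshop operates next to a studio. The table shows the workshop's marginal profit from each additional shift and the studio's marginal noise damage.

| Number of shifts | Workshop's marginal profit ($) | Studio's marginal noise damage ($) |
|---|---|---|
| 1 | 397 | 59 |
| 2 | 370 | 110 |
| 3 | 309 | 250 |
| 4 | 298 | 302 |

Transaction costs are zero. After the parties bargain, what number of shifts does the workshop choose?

Bargaining reaches the level where marginal profit last exceeds marginal noise damage.
That holds through level 3 (309 ≥ 250) but not at 4 (298 < 302).

3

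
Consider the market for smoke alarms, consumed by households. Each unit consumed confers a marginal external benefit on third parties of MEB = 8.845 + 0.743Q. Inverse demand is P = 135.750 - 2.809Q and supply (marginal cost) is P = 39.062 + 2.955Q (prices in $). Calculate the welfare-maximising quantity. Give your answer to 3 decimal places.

Q* = 21.018

Social marginal benefit = demand + MEB = 144.595 - 2.066Q.
Set SMB = MC: 144.595 - 2.066Q = 39.062 + 2.955Q → Q* = 21.0183.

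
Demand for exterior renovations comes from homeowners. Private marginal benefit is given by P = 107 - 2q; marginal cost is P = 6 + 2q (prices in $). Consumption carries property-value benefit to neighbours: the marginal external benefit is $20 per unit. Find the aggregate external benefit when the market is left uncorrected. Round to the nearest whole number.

$505

Market equilibrium (private): 6 + 2q = 107 - 2q → q_m = 25.2500.
Total external benefit = MEB × q_m = 20 × 25.2500 = 505.0000.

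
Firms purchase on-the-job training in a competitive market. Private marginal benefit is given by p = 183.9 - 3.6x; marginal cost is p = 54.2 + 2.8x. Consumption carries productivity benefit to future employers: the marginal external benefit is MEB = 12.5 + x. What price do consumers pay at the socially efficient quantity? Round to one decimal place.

Social marginal benefit = demand + MEB = 196.4 - 2.6x.
Set SMB = MC: 196.4 - 2.6x = 54.2 + 2.8x → x* = 26.3333.
Consumer price on the demand curve at x*: 183.9 − 3.6×26.3333 = 89.1001.

P = 89.1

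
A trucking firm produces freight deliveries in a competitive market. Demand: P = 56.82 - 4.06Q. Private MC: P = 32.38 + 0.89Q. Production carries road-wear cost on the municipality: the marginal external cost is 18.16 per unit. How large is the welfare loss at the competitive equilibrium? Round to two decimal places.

DWL = 33.31

Market equilibrium (private): 32.38 + 0.89Q = 56.82 - 4.06Q → Q_m = 4.9374.
Social marginal cost = private MC + MEC = 50.54 + 0.89Q.
Set SMC = demand: 50.54 + 0.89Q = 56.82 - 4.06Q → Q* = 1.2687.
The loss is the area between SMC and demand from Q* to Q_m; with linear curves that's a triangle of height MEC(Q_m).
DWL = ½ × 3.6687 × 18.1600 = 33.3118.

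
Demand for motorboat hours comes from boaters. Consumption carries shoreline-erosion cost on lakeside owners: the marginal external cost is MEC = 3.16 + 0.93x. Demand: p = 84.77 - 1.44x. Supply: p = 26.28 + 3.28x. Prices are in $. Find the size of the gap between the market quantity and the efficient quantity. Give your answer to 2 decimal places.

Market equilibrium (private): 26.28 + 3.28x = 84.77 - 1.44x → x_m = 12.3919.
Social marginal benefit = demand − MEC = 81.61 - 2.37x.
Set SMB = MC: 81.61 - 2.37x = 26.28 + 3.28x → x* = 9.7929.
Gap = |12.3919 − 9.7929| = 2.5990.

2.60 units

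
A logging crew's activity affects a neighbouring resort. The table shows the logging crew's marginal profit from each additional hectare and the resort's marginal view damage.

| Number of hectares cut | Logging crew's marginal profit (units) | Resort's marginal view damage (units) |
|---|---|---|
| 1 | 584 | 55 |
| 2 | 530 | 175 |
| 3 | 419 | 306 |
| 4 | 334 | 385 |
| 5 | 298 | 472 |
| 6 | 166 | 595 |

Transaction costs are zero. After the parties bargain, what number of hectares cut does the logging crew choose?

3

Bargaining reaches the level where marginal profit last exceeds marginal view damage.
That holds through level 3 (419 ≥ 306) but not at 4 (334 < 385).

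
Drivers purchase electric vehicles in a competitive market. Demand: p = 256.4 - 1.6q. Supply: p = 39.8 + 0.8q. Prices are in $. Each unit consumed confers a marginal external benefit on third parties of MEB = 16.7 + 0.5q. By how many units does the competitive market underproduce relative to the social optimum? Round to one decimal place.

32.5 units

Market equilibrium (private): 39.8 + 0.8q = 256.4 - 1.6q → q_m = 90.2500.
Social marginal benefit = demand + MEB = 273.1 - 1.1q.
Set SMB = MC: 273.1 - 1.1q = 39.8 + 0.8q → q* = 122.7895.
Gap = |90.2500 − 122.7895| = 32.5395.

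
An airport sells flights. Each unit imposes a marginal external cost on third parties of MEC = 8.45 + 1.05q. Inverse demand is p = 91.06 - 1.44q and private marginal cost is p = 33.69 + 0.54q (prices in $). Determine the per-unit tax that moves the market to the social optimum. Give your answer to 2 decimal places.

tax = $25.40 per unit

Social marginal cost = private MC + MEC = 42.14 + 1.59q.
Set SMC = demand: 42.14 + 1.59q = 91.06 - 1.44q → q* = 16.1452.
The Pigouvian tax equals MEC at q*: 8.45 + 1.05×16.1452 = 25.4025.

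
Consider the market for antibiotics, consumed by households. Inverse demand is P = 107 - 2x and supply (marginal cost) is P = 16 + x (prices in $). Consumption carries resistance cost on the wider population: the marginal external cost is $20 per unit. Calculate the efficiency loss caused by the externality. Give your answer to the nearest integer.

DWL = $67

Market equilibrium (private): 16 + x = 107 - 2x → x_m = 30.3333.
Social marginal benefit = demand − MEC = 87 - 2x.
Set SMB = MC: 87 - 2x = 16 + x → x* = 23.6667.
The loss is the area between SMB and MC from x* to x_m; with linear curves that's a triangle of height MEC(x_m).
DWL = ½ × 6.6666 × 20.0000 = 66.6660.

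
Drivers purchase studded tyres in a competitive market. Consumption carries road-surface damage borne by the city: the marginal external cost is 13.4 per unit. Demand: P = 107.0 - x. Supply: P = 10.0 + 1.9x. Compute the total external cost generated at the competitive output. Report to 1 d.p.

Market equilibrium (private): 10.0 + 1.9x = 107.0 - x → x_m = 33.4483.
Total external cost = MEC × x_m = 13.4 × 33.4483 = 448.2072.

448.2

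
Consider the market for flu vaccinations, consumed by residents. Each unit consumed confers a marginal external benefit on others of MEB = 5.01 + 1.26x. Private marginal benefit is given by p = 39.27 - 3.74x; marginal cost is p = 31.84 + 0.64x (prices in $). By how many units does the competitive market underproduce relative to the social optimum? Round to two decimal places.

Market equilibrium (private): 31.84 + 0.64x = 39.27 - 3.74x → x_m = 1.6963.
Social marginal benefit = demand + MEB = 44.28 - 2.48x.
Set SMB = MC: 44.28 - 2.48x = 31.84 + 0.64x → x* = 3.9872.
Gap = |1.6963 − 3.9872| = 2.2909.

2.29 units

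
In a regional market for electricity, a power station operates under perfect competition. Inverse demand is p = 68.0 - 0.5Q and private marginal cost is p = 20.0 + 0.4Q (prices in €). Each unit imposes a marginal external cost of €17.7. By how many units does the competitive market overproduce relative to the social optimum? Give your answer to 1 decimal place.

Market equilibrium (private): 20.0 + 0.4Q = 68.0 - 0.5Q → Q_m = 53.3333.
Social marginal cost = private MC + MEC = 37.7 + 0.4Q.
Set SMC = demand: 37.7 + 0.4Q = 68.0 - 0.5Q → Q* = 33.6667.
Gap = |53.3333 − 33.6667| = 19.6666.

19.7 units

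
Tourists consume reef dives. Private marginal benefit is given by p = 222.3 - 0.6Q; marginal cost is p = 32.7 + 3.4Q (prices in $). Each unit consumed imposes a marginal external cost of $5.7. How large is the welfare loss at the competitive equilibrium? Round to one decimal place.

Market equilibrium (private): 32.7 + 3.4Q = 222.3 - 0.6Q → Q_m = 47.4000.
Social marginal benefit = demand − MEC = 216.6 - 0.6Q.
Set SMB = MC: 216.6 - 0.6Q = 32.7 + 3.4Q → Q* = 45.9750.
Between Q* and Q_m the wedge MC − SMB runs linearly from 0 to MEC(Q_m), so the loss is a triangle.
DWL = ½ × 1.4250 × 5.7000 = 4.0613.

DWL = $4.1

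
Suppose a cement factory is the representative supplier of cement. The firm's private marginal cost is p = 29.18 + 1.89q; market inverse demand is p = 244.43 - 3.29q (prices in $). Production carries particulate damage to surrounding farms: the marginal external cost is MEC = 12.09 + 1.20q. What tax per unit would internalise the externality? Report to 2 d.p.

tax = $50.30 per unit

Social marginal cost = private MC + MEC = 41.27 + 3.09q.
Set SMC = demand: 41.27 + 3.09q = 244.43 - 3.29q → q* = 31.8433.
The Pigouvian tax equals MEC at q*: 12.09 + 1.20×31.8433 = 50.3020.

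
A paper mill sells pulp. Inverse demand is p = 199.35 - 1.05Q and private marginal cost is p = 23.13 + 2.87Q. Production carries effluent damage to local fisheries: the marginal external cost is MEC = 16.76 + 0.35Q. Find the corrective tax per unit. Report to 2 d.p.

tax = 29.83 per unit

Social marginal cost = private MC + MEC = 39.89 + 3.22Q.
Set SMC = demand: 39.89 + 3.22Q = 199.35 - 1.05Q → Q* = 37.3443.
The Pigouvian tax equals MEC at Q*: 16.76 + 0.35×37.3443 = 29.8305.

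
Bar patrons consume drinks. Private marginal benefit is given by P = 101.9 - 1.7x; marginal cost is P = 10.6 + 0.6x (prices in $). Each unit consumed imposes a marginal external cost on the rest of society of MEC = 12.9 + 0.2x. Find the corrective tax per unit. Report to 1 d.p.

tax = $19.2 per unit

Social marginal benefit = demand − MEC = 89.0 - 1.9x.
Set SMB = MC: 89.0 - 1.9x = 10.6 + 0.6x → x* = 31.3600.
The Pigouvian tax equals MEC at x*: 12.9 + 0.2×31.3600 = 19.1720.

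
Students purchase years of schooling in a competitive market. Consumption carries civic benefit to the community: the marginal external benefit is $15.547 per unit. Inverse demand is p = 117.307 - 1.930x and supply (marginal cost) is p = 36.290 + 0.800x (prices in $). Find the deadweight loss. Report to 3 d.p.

Market equilibrium (private): 36.290 + 0.800x = 117.307 - 1.930x → x_m = 29.6766.
Social marginal benefit = demand + MEB = 132.854 - 1.930x.
Set SMB = MC: 132.854 - 1.930x = 36.290 + 0.800x → x* = 35.3714.
The loss is the area between SMB and MC from x* to x_m; with linear curves that's a triangle of height MEB(x_m).
DWL = ½ × 5.6948 × 15.5470 = 44.2685.

DWL = $44.269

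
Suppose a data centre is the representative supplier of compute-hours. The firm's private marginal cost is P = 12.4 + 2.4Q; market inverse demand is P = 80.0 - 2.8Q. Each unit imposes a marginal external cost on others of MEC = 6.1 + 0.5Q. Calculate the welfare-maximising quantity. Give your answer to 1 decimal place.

Social marginal cost = private MC + MEC = 18.5 + 2.9Q.
Set SMC = demand: 18.5 + 2.9Q = 80.0 - 2.8Q → Q* = 10.7895.

Q* = 10.8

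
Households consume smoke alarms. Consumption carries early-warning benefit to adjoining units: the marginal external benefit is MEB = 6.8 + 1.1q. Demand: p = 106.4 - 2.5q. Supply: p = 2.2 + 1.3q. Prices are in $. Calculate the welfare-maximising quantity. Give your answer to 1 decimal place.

Social marginal benefit = demand + MEB = 113.2 - 1.4q.
Set SMB = MC: 113.2 - 1.4q = 2.2 + 1.3q → q* = 41.1111.

q* = 41.1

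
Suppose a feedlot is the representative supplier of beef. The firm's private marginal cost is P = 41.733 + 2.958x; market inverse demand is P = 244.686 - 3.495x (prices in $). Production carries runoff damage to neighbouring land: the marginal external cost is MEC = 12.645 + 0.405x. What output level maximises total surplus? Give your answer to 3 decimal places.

Social marginal cost = private MC + MEC = 54.378 + 3.363x.
Set SMC = demand: 54.378 + 3.363x = 244.686 - 3.495x → x* = 27.7498.

x* = 27.750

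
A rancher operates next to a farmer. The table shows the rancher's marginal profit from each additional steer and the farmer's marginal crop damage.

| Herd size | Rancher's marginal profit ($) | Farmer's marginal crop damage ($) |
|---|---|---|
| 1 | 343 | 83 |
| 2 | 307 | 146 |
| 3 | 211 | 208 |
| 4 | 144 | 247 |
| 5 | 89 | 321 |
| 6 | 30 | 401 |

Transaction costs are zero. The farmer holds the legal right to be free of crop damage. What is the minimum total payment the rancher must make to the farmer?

Efficient level: marginal profit ≥ marginal crop damage through level 3, so k* = 3.
With the farmer holding the right, the rancher must at least compensate total damage at k*: 83 + 146 + 208 = 437.

$437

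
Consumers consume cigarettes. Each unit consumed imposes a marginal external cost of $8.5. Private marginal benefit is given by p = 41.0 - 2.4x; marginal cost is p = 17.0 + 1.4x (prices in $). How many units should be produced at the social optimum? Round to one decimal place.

x* = 4.1

Social marginal benefit = demand − MEC = 32.5 - 2.4x.
Set SMB = MC: 32.5 - 2.4x = 17.0 + 1.4x → x* = 4.0789.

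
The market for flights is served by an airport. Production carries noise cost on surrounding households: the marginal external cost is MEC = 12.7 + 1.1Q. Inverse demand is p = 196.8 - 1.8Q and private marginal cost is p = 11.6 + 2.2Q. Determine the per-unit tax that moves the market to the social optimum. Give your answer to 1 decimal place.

Social marginal cost = private MC + MEC = 24.3 + 3.3Q.
Set SMC = demand: 24.3 + 3.3Q = 196.8 - 1.8Q → Q* = 33.8235.
The Pigouvian tax equals MEC at Q*: 12.7 + 1.1×33.8235 = 49.9059.

tax = 49.9 per unit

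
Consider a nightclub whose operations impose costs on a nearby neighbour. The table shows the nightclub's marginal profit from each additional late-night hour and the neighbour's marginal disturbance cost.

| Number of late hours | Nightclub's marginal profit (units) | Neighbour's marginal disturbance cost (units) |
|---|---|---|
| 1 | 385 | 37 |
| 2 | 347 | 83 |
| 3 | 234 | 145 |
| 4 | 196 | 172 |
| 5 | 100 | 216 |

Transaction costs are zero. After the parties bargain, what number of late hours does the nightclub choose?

4

Bargaining reaches the level where marginal profit last exceeds marginal disturbance cost.
That holds through level 4 (196 ≥ 172) but not at 5 (100 < 216).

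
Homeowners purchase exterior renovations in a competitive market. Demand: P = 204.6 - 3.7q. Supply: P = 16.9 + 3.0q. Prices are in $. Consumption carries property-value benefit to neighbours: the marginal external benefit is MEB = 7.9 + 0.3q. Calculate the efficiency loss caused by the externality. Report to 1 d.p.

DWL = $20.8

Market equilibrium (private): 16.9 + 3.0q = 204.6 - 3.7q → q_m = 28.0149.
Social marginal benefit = demand + MEB = 212.5 - 3.4q.
Set SMB = MC: 212.5 - 3.4q = 16.9 + 3.0q → q* = 30.5625.
Between q* and q_m the wedge SMB − MC runs linearly from 0 to MEB(q_m), so the loss is a triangle.
DWL = ½ × 2.5476 × 16.3045 = 20.7687.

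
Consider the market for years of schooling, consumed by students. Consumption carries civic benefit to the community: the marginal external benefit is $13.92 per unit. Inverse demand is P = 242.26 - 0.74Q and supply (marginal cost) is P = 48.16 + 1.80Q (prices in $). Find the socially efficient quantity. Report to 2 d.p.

Social marginal benefit = demand + MEB = 256.18 - 0.74Q.
Set SMB = MC: 256.18 - 0.74Q = 48.16 + 1.80Q → Q* = 81.8976.

Q* = 81.90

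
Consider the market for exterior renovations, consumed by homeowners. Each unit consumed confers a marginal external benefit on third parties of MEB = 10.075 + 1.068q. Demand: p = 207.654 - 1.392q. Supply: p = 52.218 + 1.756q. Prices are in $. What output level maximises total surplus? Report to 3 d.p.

Social marginal benefit = demand + MEB = 217.729 - 0.324q.
Set SMB = MC: 217.729 - 0.324q = 52.218 + 1.756q → q* = 79.5726.

q* = 79.573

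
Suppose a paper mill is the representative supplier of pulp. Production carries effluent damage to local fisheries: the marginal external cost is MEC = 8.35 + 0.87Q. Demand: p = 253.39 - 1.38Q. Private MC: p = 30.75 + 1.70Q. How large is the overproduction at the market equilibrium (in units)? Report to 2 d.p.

Market equilibrium (private): 30.75 + 1.70Q = 253.39 - 1.38Q → Q_m = 72.2857.
Social marginal cost = private MC + MEC = 39.10 + 2.57Q.
Set SMC = demand: 39.10 + 2.57Q = 253.39 - 1.38Q → Q* = 54.2506.
Gap = |72.2857 − 54.2506| = 18.0351.

18.04 units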